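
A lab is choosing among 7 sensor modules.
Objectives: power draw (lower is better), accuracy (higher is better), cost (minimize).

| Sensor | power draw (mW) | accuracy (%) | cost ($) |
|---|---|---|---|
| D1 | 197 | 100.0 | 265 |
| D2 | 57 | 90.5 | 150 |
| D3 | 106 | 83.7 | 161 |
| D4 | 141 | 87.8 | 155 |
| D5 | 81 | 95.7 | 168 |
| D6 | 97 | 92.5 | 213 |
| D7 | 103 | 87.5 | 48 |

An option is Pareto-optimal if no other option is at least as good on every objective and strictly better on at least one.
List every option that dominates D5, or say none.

D1: worse on power draw (197 vs 81).
D2: worse on accuracy (90.5 vs 95.7).
D3: worse on power draw (106 vs 81).
D4: worse on power draw (141 vs 81).
D6: worse on power draw (97 vs 81).
D7: worse on power draw (103 vs 81).
No option dominates D5.

none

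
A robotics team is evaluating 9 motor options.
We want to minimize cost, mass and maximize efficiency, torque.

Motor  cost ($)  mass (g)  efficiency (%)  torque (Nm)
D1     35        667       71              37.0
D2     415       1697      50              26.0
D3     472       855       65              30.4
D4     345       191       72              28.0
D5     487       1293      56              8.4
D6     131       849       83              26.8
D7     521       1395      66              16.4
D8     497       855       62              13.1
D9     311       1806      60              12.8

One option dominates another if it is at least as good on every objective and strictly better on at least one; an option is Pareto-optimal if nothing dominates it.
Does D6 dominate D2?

D6 vs D2: cost 131≤415, mass 849≤1697, efficiency 83≥50, torque 26.8≥26.0 — D6 is at least as good on every objective with at least one strict improvement.

Yes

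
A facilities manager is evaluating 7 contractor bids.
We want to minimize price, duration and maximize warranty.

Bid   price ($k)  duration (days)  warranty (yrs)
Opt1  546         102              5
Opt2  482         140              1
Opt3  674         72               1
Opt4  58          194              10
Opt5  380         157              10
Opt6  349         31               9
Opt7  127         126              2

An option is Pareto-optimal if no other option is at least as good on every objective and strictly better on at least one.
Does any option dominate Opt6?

Opt1: worse on price (546 vs 349).
Opt2: worse on price (482 vs 349).
Opt3: worse on price (674 vs 349).
Opt4: worse on duration (194 vs 31).
Opt5: worse on price (380 vs 349).
Opt7: worse on duration (126 vs 31).
No option is at least as good as Opt6 on every objective and strictly better on one.

No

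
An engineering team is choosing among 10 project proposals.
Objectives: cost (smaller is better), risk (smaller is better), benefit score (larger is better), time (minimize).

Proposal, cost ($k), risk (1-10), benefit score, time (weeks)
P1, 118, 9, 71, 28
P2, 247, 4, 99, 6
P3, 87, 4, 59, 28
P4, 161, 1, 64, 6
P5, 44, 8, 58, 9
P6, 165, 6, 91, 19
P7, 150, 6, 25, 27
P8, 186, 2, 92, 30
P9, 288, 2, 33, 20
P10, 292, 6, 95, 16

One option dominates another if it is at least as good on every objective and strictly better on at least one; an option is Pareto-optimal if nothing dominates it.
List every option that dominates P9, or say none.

P4: cost 161≤288, risk 1≤2, benefit score 64≥33, time 6≤20 — dominates P9.
Others (P1, P2, P3, P5, P6, P7, P8, P10) are each worse than P9 on at least one objective.

P4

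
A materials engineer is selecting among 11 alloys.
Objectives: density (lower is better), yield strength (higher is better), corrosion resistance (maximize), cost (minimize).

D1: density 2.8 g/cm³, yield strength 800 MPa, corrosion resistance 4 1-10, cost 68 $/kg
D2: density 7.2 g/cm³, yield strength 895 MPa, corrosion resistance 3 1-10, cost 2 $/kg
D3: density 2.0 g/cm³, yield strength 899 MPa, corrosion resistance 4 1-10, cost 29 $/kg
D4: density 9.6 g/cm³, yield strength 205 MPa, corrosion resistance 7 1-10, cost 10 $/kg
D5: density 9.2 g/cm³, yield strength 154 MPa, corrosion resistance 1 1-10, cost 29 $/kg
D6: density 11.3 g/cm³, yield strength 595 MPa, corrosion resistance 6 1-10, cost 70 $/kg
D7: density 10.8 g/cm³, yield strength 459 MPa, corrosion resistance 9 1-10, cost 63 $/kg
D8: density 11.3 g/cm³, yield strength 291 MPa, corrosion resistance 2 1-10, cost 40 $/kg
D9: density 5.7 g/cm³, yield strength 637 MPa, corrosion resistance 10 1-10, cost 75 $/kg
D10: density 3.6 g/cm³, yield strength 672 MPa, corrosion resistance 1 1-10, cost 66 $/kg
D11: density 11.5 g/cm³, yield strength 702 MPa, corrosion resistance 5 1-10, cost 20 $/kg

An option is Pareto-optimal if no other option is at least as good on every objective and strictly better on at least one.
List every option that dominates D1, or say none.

D3: density 2.0≤2.8, yield strength 899≥800, corrosion resistance 4≥4, cost 29≤68 — dominates D1.
Others (D2, D4, D5, D6, D7, D8, D9, D10, D11) are each worse than D1 on at least one objective.

D3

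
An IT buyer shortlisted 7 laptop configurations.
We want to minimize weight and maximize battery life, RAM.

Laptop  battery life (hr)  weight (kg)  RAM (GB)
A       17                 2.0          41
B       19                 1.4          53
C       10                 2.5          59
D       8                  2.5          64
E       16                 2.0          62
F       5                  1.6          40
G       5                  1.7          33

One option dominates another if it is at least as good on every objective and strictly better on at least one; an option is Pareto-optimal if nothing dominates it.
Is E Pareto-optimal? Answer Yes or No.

Yes

A: worse on RAM (41 vs 62).
B: worse on RAM (53 vs 62).
C: worse on battery life (10 vs 16).
D: worse on battery life (8 vs 16).
F: worse on battery life (5 vs 16).
G: worse on battery life (5 vs 16).
No option is at least as good as E on every objective and strictly better on one.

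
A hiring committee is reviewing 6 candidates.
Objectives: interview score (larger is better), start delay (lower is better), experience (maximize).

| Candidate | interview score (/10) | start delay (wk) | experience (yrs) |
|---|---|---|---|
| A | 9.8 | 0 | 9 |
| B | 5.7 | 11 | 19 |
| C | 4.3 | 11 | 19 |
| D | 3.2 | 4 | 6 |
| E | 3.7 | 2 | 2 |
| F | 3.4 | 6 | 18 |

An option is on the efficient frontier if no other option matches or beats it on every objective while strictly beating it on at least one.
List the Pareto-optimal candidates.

A: not dominated (best interview score).
B: not dominated.
C: dominated by B (interview score 5.7≥4.3, start delay 11≤11, experience 19≥19).
D: dominated by A (interview score 9.8≥3.2, start delay 0≤4, experience 9≥6).
E: dominated by A (interview score 9.8≥3.7, start delay 0≤2, experience 9≥2).
F: not dominated.

A, B, F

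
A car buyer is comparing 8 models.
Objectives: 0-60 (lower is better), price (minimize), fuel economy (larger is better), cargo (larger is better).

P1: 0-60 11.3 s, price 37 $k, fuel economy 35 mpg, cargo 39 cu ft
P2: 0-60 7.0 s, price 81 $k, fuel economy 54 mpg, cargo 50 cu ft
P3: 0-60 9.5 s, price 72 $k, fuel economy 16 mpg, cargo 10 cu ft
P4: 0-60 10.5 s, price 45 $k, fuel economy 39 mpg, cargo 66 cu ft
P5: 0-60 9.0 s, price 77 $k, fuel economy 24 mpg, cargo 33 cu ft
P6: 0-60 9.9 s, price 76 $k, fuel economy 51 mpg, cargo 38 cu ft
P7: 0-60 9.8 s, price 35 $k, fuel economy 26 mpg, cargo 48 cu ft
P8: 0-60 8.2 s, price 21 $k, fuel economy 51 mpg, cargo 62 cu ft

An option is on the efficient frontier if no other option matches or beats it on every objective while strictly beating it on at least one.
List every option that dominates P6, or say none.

P8

P8: 0-60 8.2≤9.9, price 21≤76, fuel economy 51≥51, cargo 62≥38 — dominates P6.
Others (P1, P2, P3, P4, P5, P7) are each worse than P6 on at least one objective.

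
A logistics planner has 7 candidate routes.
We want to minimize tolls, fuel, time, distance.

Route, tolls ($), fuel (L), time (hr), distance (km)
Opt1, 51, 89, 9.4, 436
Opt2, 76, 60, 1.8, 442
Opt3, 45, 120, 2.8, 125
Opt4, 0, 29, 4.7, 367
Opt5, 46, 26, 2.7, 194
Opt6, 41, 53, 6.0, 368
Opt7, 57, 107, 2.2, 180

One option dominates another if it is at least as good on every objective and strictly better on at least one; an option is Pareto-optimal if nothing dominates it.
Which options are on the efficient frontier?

Opt2, Opt3, Opt4, Opt5, Opt7

Opt1: dominated by Opt4 (tolls 0≤51, fuel 29≤89, time 4.7≤9.4, distance 367≤436).
Opt2: not dominated (best time).
Opt3: not dominated (best distance).
Opt4: not dominated (best tolls).
Opt5: not dominated (best fuel).
Opt6: dominated by Opt4 (tolls 0≤41, fuel 29≤53, time 4.7≤6.0, distance 367≤368).
Opt7: not dominated.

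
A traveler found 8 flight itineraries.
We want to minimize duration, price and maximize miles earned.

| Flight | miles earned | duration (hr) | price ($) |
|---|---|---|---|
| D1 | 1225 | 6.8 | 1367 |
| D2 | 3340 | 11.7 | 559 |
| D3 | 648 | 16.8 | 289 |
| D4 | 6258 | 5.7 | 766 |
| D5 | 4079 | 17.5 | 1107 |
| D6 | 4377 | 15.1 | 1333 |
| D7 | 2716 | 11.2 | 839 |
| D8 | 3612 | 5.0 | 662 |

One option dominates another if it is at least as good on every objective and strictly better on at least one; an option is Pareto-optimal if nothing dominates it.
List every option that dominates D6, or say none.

D4: miles earned 6258≥4377, duration 5.7≤15.1, price 766≤1333 — dominates D6.
Others (D1, D2, D3, D5, D7, D8) are each worse than D6 on at least one objective.

D4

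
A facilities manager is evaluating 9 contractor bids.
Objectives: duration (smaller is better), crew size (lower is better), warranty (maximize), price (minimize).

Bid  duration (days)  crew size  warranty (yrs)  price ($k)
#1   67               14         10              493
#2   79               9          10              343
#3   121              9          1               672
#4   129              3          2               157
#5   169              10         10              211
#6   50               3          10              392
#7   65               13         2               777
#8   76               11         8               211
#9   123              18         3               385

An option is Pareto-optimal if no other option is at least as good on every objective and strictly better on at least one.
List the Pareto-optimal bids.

#1: dominated by #6 (duration 50≤67, crew size 3≤14, warranty 10≥10, price 392≤493).
#2: not dominated.
#3: dominated by #2 (duration 79≤121, crew size 9≤9, warranty 10≥1, price 343≤672).
#4: not dominated (best price).
#5: not dominated.
#6: not dominated (best duration).
#7: dominated by #6 (duration 50≤65, crew size 3≤13, warranty 10≥2, price 392≤777).
#8: not dominated.
#9: dominated by #2 (duration 79≤123, crew size 9≤18, warranty 10≥3, price 343≤385).

#2, #4, #5, #6, #8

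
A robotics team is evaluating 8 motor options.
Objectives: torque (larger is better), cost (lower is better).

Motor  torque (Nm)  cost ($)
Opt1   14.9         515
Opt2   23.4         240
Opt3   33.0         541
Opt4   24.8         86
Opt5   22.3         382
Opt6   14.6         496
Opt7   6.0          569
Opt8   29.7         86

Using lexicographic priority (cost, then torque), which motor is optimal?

Opt8

First minimize cost: best is 86, kept {Opt4, Opt8}.
Then maximize torque: best is 29.7, kept {Opt8}.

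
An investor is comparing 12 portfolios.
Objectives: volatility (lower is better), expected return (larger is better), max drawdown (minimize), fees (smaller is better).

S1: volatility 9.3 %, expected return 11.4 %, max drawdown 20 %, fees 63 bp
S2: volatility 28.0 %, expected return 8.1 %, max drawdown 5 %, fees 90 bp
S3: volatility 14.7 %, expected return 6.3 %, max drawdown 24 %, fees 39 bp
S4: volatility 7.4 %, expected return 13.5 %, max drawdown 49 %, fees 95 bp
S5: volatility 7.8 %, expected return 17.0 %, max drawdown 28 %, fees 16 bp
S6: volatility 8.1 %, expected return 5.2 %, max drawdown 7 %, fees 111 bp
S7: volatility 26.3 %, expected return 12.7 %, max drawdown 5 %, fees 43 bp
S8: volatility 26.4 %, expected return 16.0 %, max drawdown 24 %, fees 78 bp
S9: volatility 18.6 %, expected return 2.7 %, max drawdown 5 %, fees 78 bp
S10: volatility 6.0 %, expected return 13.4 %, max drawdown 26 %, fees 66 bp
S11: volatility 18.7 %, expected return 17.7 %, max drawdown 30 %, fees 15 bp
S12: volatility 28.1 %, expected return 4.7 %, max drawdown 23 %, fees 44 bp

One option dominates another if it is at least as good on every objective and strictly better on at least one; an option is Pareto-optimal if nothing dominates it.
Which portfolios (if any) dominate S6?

none

S1: worse on volatility (9.3 vs 8.1).
S2: worse on volatility (28.0 vs 8.1).
S3: worse on volatility (14.7 vs 8.1).
S4: worse on max drawdown (49 vs 7).
S5: worse on max drawdown (28 vs 7).
S7: worse on volatility (26.3 vs 8.1).
S8: worse on volatility (26.4 vs 8.1).
S9: worse on volatility (18.6 vs 8.1).
S10: worse on max drawdown (26 vs 7).
S11: worse on volatility (18.7 vs 8.1).
S12: worse on volatility (28.1 vs 8.1).
No option dominates S6.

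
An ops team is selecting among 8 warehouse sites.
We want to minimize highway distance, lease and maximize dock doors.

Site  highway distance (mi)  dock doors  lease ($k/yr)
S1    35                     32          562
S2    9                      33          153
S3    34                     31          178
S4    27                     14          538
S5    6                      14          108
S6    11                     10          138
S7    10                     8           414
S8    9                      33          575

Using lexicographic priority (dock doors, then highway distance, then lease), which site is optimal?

S2

First maximize dock doors: best is 33, kept {S2, S8}.
Then minimize highway distance: best is 9, kept {S2, S8}.
Then minimize lease: best is 153, kept {S2}.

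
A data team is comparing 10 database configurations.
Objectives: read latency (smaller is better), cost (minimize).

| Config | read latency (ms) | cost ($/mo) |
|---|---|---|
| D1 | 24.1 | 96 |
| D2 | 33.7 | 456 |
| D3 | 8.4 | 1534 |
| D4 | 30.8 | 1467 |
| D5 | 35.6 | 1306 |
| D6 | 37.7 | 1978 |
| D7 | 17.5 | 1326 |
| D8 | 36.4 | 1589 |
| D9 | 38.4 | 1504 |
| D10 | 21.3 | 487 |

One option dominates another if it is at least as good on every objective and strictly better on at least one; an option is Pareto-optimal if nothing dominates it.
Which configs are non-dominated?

D1, D3, D7, D10

D1: not dominated (best cost).
D2: dominated by D1 (read latency 24.1≤33.7, cost 96≤456).
D3: not dominated (best read latency).
D4: dominated by D1 (read latency 24.1≤30.8, cost 96≤1467).
D5: dominated by D1 (read latency 24.1≤35.6, cost 96≤1306).
D6: dominated by D1 (read latency 24.1≤37.7, cost 96≤1978).
D7: not dominated.
D8: dominated by D1 (read latency 24.1≤36.4, cost 96≤1589).
D9: dominated by D1 (read latency 24.1≤38.4, cost 96≤1504).
D10: not dominated.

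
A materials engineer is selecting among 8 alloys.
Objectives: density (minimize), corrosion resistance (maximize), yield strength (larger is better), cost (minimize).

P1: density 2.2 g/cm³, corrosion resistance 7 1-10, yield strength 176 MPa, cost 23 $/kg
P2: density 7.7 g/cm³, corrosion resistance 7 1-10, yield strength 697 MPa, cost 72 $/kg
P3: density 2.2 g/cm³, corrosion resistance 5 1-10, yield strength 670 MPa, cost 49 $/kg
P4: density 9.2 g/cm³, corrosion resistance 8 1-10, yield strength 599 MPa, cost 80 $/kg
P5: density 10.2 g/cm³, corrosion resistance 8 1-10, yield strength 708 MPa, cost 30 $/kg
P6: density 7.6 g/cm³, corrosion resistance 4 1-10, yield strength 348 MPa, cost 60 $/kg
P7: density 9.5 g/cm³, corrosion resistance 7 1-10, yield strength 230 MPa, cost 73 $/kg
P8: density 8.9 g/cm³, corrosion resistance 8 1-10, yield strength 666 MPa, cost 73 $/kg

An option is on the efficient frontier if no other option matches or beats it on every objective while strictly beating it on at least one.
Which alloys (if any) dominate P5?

P1: worse on corrosion resistance (7 vs 8).
P2: worse on corrosion resistance (7 vs 8).
P3: worse on corrosion resistance (5 vs 8).
P4: worse on yield strength (599 vs 708).
P6: worse on corrosion resistance (4 vs 8).
P7: worse on corrosion resistance (7 vs 8).
P8: worse on yield strength (666 vs 708).
No option dominates P5.

none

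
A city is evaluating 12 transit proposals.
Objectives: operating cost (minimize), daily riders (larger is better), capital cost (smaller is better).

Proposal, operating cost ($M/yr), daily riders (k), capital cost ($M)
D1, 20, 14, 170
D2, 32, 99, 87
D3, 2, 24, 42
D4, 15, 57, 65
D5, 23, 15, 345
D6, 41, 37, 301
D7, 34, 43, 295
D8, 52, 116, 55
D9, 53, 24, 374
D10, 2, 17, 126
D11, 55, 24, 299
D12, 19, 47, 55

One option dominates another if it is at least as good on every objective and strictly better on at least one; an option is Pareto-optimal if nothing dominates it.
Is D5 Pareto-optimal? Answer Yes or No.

No

D3 vs D5: operating cost 2≤23, daily riders 24≥15, capital cost 42≤345 — D3 is at least as good on every objective and strictly better on at least one, so D3 dominates D5.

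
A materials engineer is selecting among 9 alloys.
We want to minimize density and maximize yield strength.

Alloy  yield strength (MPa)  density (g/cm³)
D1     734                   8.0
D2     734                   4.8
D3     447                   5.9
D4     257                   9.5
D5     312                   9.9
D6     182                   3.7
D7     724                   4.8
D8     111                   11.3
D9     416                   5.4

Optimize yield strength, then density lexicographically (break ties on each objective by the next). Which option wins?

D2

First maximize yield strength: best is 734, kept {D1, D2}.
Then minimize density: best is 4.8, kept {D2}.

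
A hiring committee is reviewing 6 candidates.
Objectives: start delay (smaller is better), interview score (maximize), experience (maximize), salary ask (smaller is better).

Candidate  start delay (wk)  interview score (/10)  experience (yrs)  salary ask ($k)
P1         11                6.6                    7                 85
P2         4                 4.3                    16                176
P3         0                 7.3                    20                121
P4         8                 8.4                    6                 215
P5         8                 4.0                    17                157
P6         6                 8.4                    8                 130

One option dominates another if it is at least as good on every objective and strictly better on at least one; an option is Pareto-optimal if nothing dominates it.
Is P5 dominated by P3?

Yes

P3 vs P5: start delay 0≤8, interview score 7.3≥4.0, experience 20≥17, salary ask 121≤157 — P3 is at least as good on every objective with at least one strict improvement.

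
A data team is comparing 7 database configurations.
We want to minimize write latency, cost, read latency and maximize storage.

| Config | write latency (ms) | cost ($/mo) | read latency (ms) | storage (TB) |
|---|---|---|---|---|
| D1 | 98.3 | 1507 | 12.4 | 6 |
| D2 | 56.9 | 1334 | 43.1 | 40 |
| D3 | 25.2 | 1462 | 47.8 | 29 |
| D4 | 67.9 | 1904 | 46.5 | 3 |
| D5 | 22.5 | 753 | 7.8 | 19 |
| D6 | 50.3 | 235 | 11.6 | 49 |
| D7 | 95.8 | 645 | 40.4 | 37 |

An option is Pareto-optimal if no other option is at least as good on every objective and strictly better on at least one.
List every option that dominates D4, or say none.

D2: write latency 56.9≤67.9, cost 1334≤1904, read latency 43.1≤46.5, storage 40≥3 — dominates D4.
D5: write latency 22.5≤67.9, cost 753≤1904, read latency 7.8≤46.5, storage 19≥3 — dominates D4.
D6: write latency 50.3≤67.9, cost 235≤1904, read latency 11.6≤46.5, storage 49≥3 — dominates D4.
Others (D1, D3, D7) are each worse than D4 on at least one objective.

D2, D5, D6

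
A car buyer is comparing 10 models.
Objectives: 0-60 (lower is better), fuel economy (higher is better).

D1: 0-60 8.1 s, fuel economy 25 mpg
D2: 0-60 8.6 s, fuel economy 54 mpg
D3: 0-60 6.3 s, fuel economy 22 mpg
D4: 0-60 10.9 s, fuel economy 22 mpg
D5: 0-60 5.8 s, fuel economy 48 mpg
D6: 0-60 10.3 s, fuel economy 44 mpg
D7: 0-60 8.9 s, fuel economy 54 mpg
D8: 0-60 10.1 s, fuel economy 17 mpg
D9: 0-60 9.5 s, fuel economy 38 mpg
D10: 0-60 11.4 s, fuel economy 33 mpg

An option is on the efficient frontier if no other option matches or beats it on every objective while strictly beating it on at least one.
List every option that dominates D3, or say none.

D5

D5: 0-60 5.8≤6.3, fuel economy 48≥22 — dominates D3.
Others (D1, D2, D4, D6, D7, D8, D9, D10) are each worse than D3 on at least one objective.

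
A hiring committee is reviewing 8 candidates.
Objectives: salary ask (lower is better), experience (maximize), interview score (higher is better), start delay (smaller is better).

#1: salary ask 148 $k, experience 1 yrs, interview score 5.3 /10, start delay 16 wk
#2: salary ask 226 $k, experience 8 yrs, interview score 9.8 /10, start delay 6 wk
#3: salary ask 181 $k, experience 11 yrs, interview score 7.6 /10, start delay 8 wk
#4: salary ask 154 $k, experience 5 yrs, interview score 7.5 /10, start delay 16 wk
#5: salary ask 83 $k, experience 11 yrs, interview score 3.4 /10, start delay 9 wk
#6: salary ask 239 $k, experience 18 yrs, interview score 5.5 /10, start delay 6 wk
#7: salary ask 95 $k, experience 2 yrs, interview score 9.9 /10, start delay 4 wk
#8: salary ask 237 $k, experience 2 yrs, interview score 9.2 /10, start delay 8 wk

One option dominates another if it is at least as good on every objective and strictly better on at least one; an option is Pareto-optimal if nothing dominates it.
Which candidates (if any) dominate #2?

#1: worse on experience (1 vs 8).
#3: worse on interview score (7.6 vs 9.8).
#4: worse on experience (5 vs 8).
#5: worse on interview score (3.4 vs 9.8).
#6: worse on salary ask (239 vs 226).
#7: worse on experience (2 vs 8).
#8: worse on salary ask (237 vs 226).
No option dominates #2.

none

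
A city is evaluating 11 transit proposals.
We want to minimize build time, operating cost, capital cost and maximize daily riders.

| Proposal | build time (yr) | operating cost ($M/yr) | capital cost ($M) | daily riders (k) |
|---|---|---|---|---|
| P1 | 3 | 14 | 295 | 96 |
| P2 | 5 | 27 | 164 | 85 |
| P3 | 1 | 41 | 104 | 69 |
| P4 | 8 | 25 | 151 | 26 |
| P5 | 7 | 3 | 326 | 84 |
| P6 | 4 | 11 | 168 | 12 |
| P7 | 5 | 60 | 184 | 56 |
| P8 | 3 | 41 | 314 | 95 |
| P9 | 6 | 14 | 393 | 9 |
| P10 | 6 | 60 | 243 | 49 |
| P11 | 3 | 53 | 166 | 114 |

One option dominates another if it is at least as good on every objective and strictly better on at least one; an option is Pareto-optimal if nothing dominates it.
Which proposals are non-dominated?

P1: not dominated.
P2: not dominated.
P3: not dominated (best build time).
P4: not dominated.
P5: not dominated (best operating cost).
P6: not dominated.
P7: dominated by P2 (build time 5≤5, operating cost 27≤60, capital cost 164≤184, daily riders 85≥56).
P8: dominated by P1 (build time 3≤3, operating cost 14≤41, capital cost 295≤314, daily riders 96≥95).
P9: dominated by P1 (build time 3≤6, operating cost 14≤14, capital cost 295≤393, daily riders 96≥9).
P10: dominated by P2 (build time 5≤6, operating cost 27≤60, capital cost 164≤243, daily riders 85≥49).
P11: not dominated (best daily riders).

P1, P2, P3, P4, P5, P6, P11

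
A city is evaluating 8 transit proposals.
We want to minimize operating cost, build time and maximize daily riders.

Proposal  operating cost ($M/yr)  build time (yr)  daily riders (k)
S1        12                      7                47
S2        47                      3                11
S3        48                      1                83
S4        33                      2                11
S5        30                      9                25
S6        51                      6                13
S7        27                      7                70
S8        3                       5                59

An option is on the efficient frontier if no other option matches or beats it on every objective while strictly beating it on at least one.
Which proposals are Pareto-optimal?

S1: dominated by S8 (operating cost 3≤12, build time 5≤7, daily riders 59≥47).
S2: dominated by S4 (operating cost 33≤47, build time 2≤3, daily riders 11≥11).
S3: not dominated (best build time).
S4: not dominated.
S5: dominated by S1 (operating cost 12≤30, build time 7≤9, daily riders 47≥25).
S6: dominated by S3 (operating cost 48≤51, build time 1≤6, daily riders 83≥13).
S7: not dominated.
S8: not dominated (best operating cost).

S3, S4, S7, S8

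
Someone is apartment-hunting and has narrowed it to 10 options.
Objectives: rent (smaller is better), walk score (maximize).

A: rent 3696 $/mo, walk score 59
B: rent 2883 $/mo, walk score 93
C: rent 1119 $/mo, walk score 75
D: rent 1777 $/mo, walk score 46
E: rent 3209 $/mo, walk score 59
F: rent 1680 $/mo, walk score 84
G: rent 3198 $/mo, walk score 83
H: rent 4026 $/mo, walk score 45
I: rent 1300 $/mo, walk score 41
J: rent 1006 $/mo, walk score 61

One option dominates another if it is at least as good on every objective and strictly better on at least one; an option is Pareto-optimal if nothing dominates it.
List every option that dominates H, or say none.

A: rent 3696≤4026, walk score 59≥45 — dominates H.
B: rent 2883≤4026, walk score 93≥45 — dominates H.
C: rent 1119≤4026, walk score 75≥45 — dominates H.
D: rent 1777≤4026, walk score 46≥45 — dominates H.
E: rent 3209≤4026, walk score 59≥45 — dominates H.
F: rent 1680≤4026, walk score 84≥45 — dominates H.
G: rent 3198≤4026, walk score 83≥45 — dominates H.
J: rent 1006≤4026, walk score 61≥45 — dominates H.
Others (I) are each worse than H on at least one objective.

A, B, C, D, E, F, G, J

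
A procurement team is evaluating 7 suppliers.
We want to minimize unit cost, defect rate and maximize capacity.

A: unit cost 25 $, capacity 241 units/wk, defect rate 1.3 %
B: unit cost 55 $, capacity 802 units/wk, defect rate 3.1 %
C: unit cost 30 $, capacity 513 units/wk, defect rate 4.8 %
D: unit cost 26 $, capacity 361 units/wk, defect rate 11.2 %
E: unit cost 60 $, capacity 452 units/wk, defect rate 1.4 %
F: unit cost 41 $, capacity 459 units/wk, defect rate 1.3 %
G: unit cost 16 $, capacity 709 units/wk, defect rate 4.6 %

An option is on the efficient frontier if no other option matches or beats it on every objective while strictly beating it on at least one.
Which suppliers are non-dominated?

A, B, F, G

A: not dominated.
B: not dominated (best capacity).
C: dominated by G (unit cost 16≤30, capacity 709≥513, defect rate 4.6≤4.8).
D: dominated by G (unit cost 16≤26, capacity 709≥361, defect rate 4.6≤11.2).
E: dominated by F (unit cost 41≤60, capacity 459≥452, defect rate 1.3≤1.4).
F: not dominated.
G: not dominated (best unit cost).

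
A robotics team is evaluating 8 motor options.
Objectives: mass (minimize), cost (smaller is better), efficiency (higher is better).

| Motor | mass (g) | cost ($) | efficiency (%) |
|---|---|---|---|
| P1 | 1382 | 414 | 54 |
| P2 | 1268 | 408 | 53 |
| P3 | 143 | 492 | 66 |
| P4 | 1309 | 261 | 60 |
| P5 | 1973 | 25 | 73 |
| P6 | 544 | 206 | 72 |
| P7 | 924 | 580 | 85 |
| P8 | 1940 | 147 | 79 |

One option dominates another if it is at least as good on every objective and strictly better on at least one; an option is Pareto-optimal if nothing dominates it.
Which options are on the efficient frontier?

P1: dominated by P4 (mass 1309≤1382, cost 261≤414, efficiency 60≥54).
P2: dominated by P6 (mass 544≤1268, cost 206≤408, efficiency 72≥53).
P3: not dominated (best mass).
P4: dominated by P6 (mass 544≤1309, cost 206≤261, efficiency 72≥60).
P5: not dominated (best cost).
P6: not dominated.
P7: not dominated (best efficiency).
P8: not dominated.

P3, P5, P6, P7, P8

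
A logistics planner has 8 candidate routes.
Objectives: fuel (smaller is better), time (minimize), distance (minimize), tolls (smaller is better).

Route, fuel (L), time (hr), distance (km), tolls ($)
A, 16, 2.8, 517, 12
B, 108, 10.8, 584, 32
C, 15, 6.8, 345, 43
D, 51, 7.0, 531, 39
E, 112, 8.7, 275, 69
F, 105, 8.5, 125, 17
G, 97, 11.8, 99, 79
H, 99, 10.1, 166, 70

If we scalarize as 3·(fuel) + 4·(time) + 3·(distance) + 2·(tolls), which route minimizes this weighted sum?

F

A: 3·16 + 4·2.8 + 3·517 + 2·12 = 1634.2
B: 3·108 + 4·10.8 + 3·584 + 2·32 = 2183.2
C: 3·15 + 4·6.8 + 3·345 + 2·43 = 1193.2
D: 3·51 + 4·7.0 + 3·531 + 2·39 = 1852.0
E: 3·112 + 4·8.7 + 3·275 + 2·69 = 1333.8
F: 3·105 + 4·8.5 + 3·125 + 2·17 = 758.0
G: 3·97 + 4·11.8 + 3·99 + 2·79 = 793.2
H: 3·99 + 4·10.1 + 3·166 + 2·70 = 975.4
Lowest: F at 758.0.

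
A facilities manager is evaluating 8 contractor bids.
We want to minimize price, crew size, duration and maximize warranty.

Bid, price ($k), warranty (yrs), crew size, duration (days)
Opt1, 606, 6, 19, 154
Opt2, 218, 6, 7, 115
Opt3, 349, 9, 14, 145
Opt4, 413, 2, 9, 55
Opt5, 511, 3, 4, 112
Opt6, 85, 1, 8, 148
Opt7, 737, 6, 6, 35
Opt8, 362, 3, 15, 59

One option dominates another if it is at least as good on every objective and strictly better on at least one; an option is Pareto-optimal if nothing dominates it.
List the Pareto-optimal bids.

Opt2, Opt3, Opt4, Opt5, Opt6, Opt7, Opt8

Opt1: dominated by Opt2 (price 218≤606, warranty 6≥6, crew size 7≤19, duration 115≤154).
Opt2: not dominated.
Opt3: not dominated (best warranty).
Opt4: not dominated.
Opt5: not dominated (best crew size).
Opt6: not dominated (best price).
Opt7: not dominated (best duration).
Opt8: not dominated.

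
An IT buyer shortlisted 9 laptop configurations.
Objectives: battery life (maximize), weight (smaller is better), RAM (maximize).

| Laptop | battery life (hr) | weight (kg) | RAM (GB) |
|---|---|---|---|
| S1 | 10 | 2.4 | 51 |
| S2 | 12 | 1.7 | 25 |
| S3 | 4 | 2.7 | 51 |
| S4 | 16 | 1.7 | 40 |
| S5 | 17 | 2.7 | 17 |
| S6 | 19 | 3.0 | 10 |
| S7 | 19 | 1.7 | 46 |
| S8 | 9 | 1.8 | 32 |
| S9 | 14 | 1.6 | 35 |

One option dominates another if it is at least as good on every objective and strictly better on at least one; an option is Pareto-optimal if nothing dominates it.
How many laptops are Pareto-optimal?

S1: not dominated.
S2: dominated by S4 (battery life 16≥12, weight 1.7≤1.7, RAM 40≥25).
S3: dominated by S1 (battery life 10≥4, weight 2.4≤2.7, RAM 51≥51).
S4: dominated by S7 (battery life 19≥16, weight 1.7≤1.7, RAM 46≥40).
S5: dominated by S7 (battery life 19≥17, weight 1.7≤2.7, RAM 46≥17).
S6: dominated by S7 (battery life 19≥19, weight 1.7≤3.0, RAM 46≥10).
S7: not dominated.
S8: dominated by S4 (battery life 16≥9, weight 1.7≤1.8, RAM 40≥32).
S9: not dominated (best weight).
Pareto-optimal: S1, S7, S9 → 3.

3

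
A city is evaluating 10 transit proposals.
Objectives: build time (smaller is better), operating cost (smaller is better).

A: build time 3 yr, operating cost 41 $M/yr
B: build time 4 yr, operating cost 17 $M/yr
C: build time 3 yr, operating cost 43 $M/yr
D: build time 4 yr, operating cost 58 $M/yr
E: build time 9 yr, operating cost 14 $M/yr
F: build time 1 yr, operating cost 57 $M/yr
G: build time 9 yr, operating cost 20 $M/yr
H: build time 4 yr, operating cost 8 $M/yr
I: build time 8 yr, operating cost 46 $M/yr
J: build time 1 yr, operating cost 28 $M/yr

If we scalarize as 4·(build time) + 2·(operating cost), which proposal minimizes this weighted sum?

H

A: 4·3 + 2·41 = 94
B: 4·4 + 2·17 = 50
C: 4·3 + 2·43 = 98
D: 4·4 + 2·58 = 132
E: 4·9 + 2·14 = 64
F: 4·1 + 2·57 = 118
G: 4·9 + 2·20 = 76
H: 4·4 + 2·8 = 32
I: 4·8 + 2·46 = 124
J: 4·1 + 2·28 = 60
Lowest: H at 32.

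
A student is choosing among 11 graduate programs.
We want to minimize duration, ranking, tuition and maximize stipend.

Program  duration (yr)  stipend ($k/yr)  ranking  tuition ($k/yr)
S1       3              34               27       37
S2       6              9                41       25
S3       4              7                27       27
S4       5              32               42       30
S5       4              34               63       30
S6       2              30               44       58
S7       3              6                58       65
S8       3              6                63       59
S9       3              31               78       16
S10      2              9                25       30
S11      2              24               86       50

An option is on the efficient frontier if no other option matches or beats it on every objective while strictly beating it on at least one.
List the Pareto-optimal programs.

S1, S2, S3, S4, S5, S6, S9, S10, S11

S1: not dominated.
S2: not dominated.
S3: not dominated.
S4: not dominated.
S5: not dominated.
S6: not dominated.
S7: dominated by S1 (duration 3≤3, stipend 34≥6, ranking 27≤58, tuition 37≤65).
S8: dominated by S1 (duration 3≤3, stipend 34≥6, ranking 27≤63, tuition 37≤59).
S9: not dominated (best tuition).
S10: not dominated (best ranking).
S11: not dominated.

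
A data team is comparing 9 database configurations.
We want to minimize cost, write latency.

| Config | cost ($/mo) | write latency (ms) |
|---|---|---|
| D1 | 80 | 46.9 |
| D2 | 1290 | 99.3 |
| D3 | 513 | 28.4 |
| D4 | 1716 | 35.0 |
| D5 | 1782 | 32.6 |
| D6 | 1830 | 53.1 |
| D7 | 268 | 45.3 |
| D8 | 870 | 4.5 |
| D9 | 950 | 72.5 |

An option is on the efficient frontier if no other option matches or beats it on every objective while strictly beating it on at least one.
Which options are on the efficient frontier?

D1: not dominated (best cost).
D2: dominated by D1 (cost 80≤1290, write latency 46.9≤99.3).
D3: not dominated.
D4: dominated by D3 (cost 513≤1716, write latency 28.4≤35.0).
D5: dominated by D3 (cost 513≤1782, write latency 28.4≤32.6).
D6: dominated by D1 (cost 80≤1830, write latency 46.9≤53.1).
D7: not dominated.
D8: not dominated (best write latency).
D9: dominated by D1 (cost 80≤950, write latency 46.9≤72.5).

D1, D3, D7, D8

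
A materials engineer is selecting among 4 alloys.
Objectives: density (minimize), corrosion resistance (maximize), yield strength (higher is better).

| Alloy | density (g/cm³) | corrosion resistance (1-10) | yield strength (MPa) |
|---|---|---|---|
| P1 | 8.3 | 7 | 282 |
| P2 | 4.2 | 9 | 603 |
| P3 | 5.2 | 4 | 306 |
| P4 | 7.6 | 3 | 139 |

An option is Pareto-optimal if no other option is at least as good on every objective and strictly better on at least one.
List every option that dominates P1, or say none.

P2: density 4.2≤8.3, corrosion resistance 9≥7, yield strength 603≥282 — dominates P1.
Others (P3, P4) are each worse than P1 on at least one objective.

P2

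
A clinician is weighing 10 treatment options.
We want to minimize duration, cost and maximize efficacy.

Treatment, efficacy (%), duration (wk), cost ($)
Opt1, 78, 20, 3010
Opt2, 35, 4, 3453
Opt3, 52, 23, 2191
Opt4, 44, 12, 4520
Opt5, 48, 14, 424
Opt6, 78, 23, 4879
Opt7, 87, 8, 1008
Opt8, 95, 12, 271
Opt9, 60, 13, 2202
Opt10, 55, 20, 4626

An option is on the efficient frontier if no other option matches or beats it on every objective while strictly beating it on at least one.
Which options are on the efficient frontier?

Opt2, Opt7, Opt8

Opt1: dominated by Opt7 (efficacy 87≥78, duration 8≤20, cost 1008≤3010).
Opt2: not dominated (best duration).
Opt3: dominated by Opt7 (efficacy 87≥52, duration 8≤23, cost 1008≤2191).
Opt4: dominated by Opt7 (efficacy 87≥44, duration 8≤12, cost 1008≤4520).
Opt5: dominated by Opt8 (efficacy 95≥48, duration 12≤14, cost 271≤424).
Opt6: dominated by Opt1 (efficacy 78≥78, duration 20≤23, cost 3010≤4879).
Opt7: not dominated.
Opt8: not dominated (best efficacy).
Opt9: dominated by Opt7 (efficacy 87≥60, duration 8≤13, cost 1008≤2202).
Opt10: dominated by Opt1 (efficacy 78≥55, duration 20≤20, cost 3010≤4626).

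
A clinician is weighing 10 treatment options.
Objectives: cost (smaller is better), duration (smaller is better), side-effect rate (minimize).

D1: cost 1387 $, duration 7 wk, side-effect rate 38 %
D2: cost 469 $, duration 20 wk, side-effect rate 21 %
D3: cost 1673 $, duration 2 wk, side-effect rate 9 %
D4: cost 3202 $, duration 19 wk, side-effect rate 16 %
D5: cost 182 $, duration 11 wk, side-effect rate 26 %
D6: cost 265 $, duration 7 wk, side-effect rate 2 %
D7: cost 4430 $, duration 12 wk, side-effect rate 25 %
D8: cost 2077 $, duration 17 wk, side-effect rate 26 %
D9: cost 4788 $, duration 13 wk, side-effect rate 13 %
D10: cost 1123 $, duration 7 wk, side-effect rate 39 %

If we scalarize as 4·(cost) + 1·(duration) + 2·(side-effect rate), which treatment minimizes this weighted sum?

D1: 4·1387 + 1·7 + 2·38 = 5631
D2: 4·469 + 1·20 + 2·21 = 1938
D3: 4·1673 + 1·2 + 2·9 = 6712
D4: 4·3202 + 1·19 + 2·16 = 12859
D5: 4·182 + 1·11 + 2·26 = 791
D6: 4·265 + 1·7 + 2·2 = 1071
D7: 4·4430 + 1·12 + 2·25 = 17782
D8: 4·2077 + 1·17 + 2·26 = 8377
D9: 4·4788 + 1·13 + 2·13 = 19191
D10: 4·1123 + 1·7 + 2·39 = 4577
Lowest: D5 at 791.

D5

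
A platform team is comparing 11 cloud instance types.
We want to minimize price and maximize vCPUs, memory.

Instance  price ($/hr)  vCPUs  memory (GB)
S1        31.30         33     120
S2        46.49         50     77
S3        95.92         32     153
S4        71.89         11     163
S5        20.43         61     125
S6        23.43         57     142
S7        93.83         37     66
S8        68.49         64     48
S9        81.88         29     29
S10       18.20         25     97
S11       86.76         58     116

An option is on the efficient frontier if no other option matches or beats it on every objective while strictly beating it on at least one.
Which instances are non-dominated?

S3, S4, S5, S6, S8, S10

S1: dominated by S5 (price 20.43≤31.30, vCPUs 61≥33, memory 125≥120).
S2: dominated by S5 (price 20.43≤46.49, vCPUs 61≥50, memory 125≥77).
S3: not dominated.
S4: not dominated (best memory).
S5: not dominated.
S6: not dominated.
S7: dominated by S2 (price 46.49≤93.83, vCPUs 50≥37, memory 77≥66).
S8: not dominated (best vCPUs).
S9: dominated by S1 (price 31.30≤81.88, vCPUs 33≥29, memory 120≥29).
S10: not dominated (best price).
S11: dominated by S5 (price 20.43≤86.76, vCPUs 61≥58, memory 125≥116).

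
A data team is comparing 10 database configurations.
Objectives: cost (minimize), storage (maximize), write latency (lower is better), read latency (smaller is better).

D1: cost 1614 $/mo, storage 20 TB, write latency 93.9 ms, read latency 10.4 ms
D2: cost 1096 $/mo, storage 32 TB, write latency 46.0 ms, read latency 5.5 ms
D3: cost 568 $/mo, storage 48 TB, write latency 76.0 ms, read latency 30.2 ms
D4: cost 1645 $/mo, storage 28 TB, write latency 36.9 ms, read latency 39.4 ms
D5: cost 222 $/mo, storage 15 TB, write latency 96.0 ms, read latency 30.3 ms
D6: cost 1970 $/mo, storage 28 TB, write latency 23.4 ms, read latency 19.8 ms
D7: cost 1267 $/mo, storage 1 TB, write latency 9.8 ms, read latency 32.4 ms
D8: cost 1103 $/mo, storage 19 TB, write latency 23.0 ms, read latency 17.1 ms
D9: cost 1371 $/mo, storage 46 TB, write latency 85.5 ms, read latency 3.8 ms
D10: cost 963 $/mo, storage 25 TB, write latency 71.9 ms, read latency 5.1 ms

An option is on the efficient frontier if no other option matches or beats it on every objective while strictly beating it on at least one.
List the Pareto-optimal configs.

D1: dominated by D2 (cost 1096≤1614, storage 32≥20, write latency 46.0≤93.9, read latency 5.5≤10.4).
D2: not dominated.
D3: not dominated (best storage).
D4: not dominated.
D5: not dominated (best cost).
D6: not dominated.
D7: not dominated (best write latency).
D8: not dominated.
D9: not dominated (best read latency).
D10: not dominated.

D2, D3, D4, D5, D6, D7, D8, D9, D10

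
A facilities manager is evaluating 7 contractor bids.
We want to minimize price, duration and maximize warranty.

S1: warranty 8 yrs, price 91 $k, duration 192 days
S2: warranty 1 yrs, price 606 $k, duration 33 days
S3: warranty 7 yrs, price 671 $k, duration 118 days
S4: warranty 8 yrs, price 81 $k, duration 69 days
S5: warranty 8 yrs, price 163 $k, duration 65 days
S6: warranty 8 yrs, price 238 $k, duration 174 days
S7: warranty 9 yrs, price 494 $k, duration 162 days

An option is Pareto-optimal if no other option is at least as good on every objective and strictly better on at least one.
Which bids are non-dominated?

S2, S4, S5, S7

S1: dominated by S4 (warranty 8≥8, price 81≤91, duration 69≤192).
S2: not dominated (best duration).
S3: dominated by S4 (warranty 8≥7, price 81≤671, duration 69≤118).
S4: not dominated (best price).
S5: not dominated.
S6: dominated by S4 (warranty 8≥8, price 81≤238, duration 69≤174).
S7: not dominated (best warranty).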